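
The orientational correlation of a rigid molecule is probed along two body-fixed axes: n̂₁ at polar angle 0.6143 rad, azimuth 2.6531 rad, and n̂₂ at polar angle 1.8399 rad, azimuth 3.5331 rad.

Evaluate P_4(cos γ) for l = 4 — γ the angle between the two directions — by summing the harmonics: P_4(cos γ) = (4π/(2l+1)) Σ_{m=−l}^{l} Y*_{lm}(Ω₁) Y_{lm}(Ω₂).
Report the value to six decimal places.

0.306386

Expand P_4 via completeness: Σ_{m} conj(Y_{4,m}) at Ω₁ times Y_{4,m} at Ω₂ —
  [-4]  conj(Y_{4,-4})(Ω₁) = -0.018261-0.045301i ; Y_{4,-4}(Ω₂) = +0.001822-0.382178i ; Δ = -0.017346+0.006896i
  [-3]  conj(Y_{4,-3})(Ω₁) = -0.020590+0.194776i ; Y_{4,-3}(Ω₂) = +0.115072-0.275023i ; Δ = +0.051199+0.028076i
  [-2]  conj(Y_{4,-2})(Ω₁) = +0.228489-0.338457i ; Y_{4,-2}(Ω₂) = -0.111320+0.110790i ; Δ = +0.012062+0.062991i
  [-1]  conj(Y_{4,-1})(Ω₁) = -0.329476+0.175101i ; Y_{4,-1}(Ω₂) = -0.280776+0.115909i ; Δ = +0.072213-0.087354i
  [+0]  conj(Y_{4,0})(Ω₁) = -0.150837-0.000000i ; Y_{4,0}(Ω₂) = +0.111531+0.000000i ; Δ = -0.016823-0.000000i
  [+1]  conj(Y_{4,1})(Ω₁) = +0.329476+0.175101i ; Y_{4,1}(Ω₂) = +0.280776+0.115909i ; Δ = +0.072213+0.087354i
  [+2]  conj(Y_{4,2})(Ω₁) = +0.228489+0.338457i ; Y_{4,2}(Ω₂) = -0.111320-0.110790i ; Δ = +0.012062-0.062991i
  [+3]  conj(Y_{4,3})(Ω₁) = +0.020590+0.194776i ; Y_{4,3}(Ω₂) = -0.115072-0.275023i ; Δ = +0.051199-0.028076i
  [+4]  conj(Y_{4,4})(Ω₁) = -0.018261+0.045301i ; Y_{4,4}(Ω₂) = +0.001822+0.382178i ; Δ = -0.017346-0.006896i
Total Σ_m = +0.219433+0.000000i. Multiply by 1.396263: +0.306386+0.000000i. P_4(cos γ) = 0.306386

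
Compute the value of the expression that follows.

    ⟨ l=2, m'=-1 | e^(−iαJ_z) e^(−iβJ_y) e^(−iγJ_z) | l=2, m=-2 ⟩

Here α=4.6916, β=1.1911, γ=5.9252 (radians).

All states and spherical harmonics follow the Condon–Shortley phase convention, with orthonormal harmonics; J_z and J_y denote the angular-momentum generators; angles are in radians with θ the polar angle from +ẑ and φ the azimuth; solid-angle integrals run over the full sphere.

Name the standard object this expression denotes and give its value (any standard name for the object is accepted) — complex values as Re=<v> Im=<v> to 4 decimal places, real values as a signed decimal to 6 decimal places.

Wigner D-matrix element, Re=0.4277 Im=0.4714

This is a Wigner D-matrix element — the rotation-matrix element ⟨l m'| R(α,β,γ) |l m⟩ in the angular-momentum basis.
First d^2_{-1,-2}(β=1.1911), then the phase factors e^{-i(-1)α} and e^{-i(-2)γ}:
c=cos(1.191100/2)=0.827840, s=sin(1.191100/2)=0.560964; N=√[1·6·1·24]=12.000000
Admissible k: 0..0 (factorial args all ≥0)
  k=0: (−1)^1·12.0000/(6)·0.8278^3·0.5610^1 = -0.636509
d^2_{-1,-2}(1.1911) = -0.636509
Phases: e^{-i·(-1)·4.6916}=-0.020787-0.999784i, e^{-i·(-2)·5.9252}=+0.754457-0.656350i ⇒ D=+0.427665+0.471430i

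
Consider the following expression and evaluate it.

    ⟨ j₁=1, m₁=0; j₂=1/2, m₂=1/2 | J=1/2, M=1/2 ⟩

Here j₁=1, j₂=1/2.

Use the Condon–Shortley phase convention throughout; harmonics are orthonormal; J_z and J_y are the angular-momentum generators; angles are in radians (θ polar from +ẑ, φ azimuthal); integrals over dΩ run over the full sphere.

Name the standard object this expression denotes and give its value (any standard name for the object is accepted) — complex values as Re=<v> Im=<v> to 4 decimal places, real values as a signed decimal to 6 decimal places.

This is a Clebsch–Gordan (vector-coupling) coefficient.
j₁+j₂−J=1  J+j₁−j₂=1  J−j₁+j₂=0  j₁+j₂+J+1=3
(j₁±m₁, j₂±m₂, J±M) = (1,1,1,0,1,0)
P² = 1/3
sum k=1..1:
  [1] −1/1 = -1
S = -1
C² = P²·S² = 1/3 ; C = -0.577350

Clebsch–Gordan coefficient, −√(1/3) ≈ -0.577350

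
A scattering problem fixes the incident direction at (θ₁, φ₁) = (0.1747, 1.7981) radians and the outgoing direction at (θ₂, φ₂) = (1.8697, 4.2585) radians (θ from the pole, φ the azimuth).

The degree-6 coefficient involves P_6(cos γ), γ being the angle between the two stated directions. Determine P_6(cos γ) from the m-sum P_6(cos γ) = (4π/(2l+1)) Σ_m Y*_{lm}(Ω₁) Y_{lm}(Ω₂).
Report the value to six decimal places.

0.310961

Expand P_6 via completeness: Σ_{m} conj(Y_{6,m}) at Ω₁ times Y_{6,m} at Ω₂ —
  term(m=-6) = -0.000003-0.000004i   from Y*(Ω₁)=-0.000003-0.000013i, Y(Ω₂)=+0.336274-0.149469i
  term(m=-5) = -0.000099-0.000027i   from Y*(Ω₁)=-0.000237+0.000110i, Y(Ω₂)=+0.300774+0.252645i
  term(m=-4) = +0.000040-0.000018i   from Y*(Ω₁)=+0.001934+0.002484i, Y(Ω₂)=+0.003328-0.013323i
  term(m=-3) = +0.004029-0.007877i   from Y*(Ω₁)=+0.016279-0.020052i, Y(Ω₂)=+0.335093-0.071118i
  term(m=-2) = -0.002761-0.013056i   from Y*(Ω₁)=-0.128890-0.062995i, Y(Ω₂)=+0.057253+0.073311i
  term(m=-1) = +0.116696+0.094598i   from Y*(Ω₁)=-0.110324+0.476971i, Y(Ω₂)=+0.134543-0.275781i
  term(m=+0) = +0.085888+0.000000i   from Y*(Ω₁)=+0.715993-0.000000i, Y(Ω₂)=+0.119956+0.000000i
  term(m=+1) = +0.116696-0.094598i   from Y*(Ω₁)=+0.110324+0.476971i, Y(Ω₂)=-0.134543-0.275781i
  term(m=+2) = -0.002761+0.013056i   from Y*(Ω₁)=-0.128890+0.062995i, Y(Ω₂)=+0.057253-0.073311i
  term(m=+3) = +0.004029+0.007877i   from Y*(Ω₁)=-0.016279-0.020052i, Y(Ω₂)=-0.335093-0.071118i
  term(m=+4) = +0.000040+0.000018i   from Y*(Ω₁)=+0.001934-0.002484i, Y(Ω₂)=+0.003328+0.013323i
  term(m=+5) = -0.000099+0.000027i   from Y*(Ω₁)=+0.000237+0.000110i, Y(Ω₂)=-0.300774+0.252645i
  term(m=+6) = -0.000003+0.000004i   from Y*(Ω₁)=-0.000003+0.000013i, Y(Ω₂)=+0.336274+0.149469i
Total Σ_m = +0.321691-0.000000i. Multiply by 0.966644: +0.310961-0.000000i. P_6(cos γ) = 0.310961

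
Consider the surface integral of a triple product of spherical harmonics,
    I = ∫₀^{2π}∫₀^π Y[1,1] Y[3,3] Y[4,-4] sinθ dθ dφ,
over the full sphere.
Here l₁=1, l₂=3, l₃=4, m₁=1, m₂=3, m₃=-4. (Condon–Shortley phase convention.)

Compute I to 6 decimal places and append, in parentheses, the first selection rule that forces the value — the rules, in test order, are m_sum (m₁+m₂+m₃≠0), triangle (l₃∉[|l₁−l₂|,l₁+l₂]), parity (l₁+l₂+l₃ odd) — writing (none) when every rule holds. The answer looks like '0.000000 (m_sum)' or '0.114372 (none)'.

0.325735 (none)

Rules hold: Σm=0, L=8 even, 2≤4≤4.
N = 3·7·9 = 189
Δ = 0!·2!·6!/9! = 1/252
Racah Σ t=0..0: t=0:+1/36 = 1/36
⇒ 3j(1 3 4; 0 0 0)² = 4/63, sgn +1
Racah Σ t=0..0: t=0:+1/1440 = 1/1440
⇒ 3j(1 3 4; 1 3 -4)² = 1/9, sgn +1
4πI² = N·(3j₀)²·(3jₘ)² = 4/3
I = +1·√(1.33333/4π) = 0.32573501
No selection rule forces the value: the integral is nonzero (none).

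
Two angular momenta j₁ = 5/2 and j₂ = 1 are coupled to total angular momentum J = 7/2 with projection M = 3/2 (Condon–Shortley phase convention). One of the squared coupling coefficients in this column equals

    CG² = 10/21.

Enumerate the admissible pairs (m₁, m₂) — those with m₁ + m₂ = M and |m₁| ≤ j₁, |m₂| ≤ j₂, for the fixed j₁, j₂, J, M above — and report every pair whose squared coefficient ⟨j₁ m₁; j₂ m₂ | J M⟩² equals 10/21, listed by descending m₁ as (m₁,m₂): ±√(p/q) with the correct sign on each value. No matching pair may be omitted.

(3/2,0): +√(10/21); (1/2,1): +√(10/21)

Admissible pairs with m₁+m₂ = M = 3/2: (1/2,1), (3/2,0), (5/2,-1)
  (m₁,m₂)=(5/2,-1): CG² = 1/21, CG = +√(1/21)
  (m₁,m₂)=(3/2,0): CG² = 10/21, CG = +√(10/21)   ← matches the target
  (m₁,m₂)=(1/2,1): CG² = 10/21, CG = +√(10/21)   ← matches the target
Pairs with CG² = 10/21: (3/2,0): +√(10/21); (1/2,1): +√(10/21)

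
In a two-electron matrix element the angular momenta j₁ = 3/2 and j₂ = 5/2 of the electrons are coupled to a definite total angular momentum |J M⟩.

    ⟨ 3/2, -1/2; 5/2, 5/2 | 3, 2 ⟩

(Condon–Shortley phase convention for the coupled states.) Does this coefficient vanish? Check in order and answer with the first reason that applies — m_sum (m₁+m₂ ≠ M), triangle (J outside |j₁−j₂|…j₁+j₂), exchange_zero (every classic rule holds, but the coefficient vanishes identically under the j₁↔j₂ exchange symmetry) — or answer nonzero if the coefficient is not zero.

m-sum: m₁+m₂ = -1/2+5/2 = 2, M = 2  ✓
triangle: |j₁−j₂| = 1 ≤ J = 3 ≤ j₁+j₂ = 4  ✓
exchange: j₁≠j₂ or m₁≠m₂ — the exchange symmetry imposes no constraint here
value check: CG = −√(5/12) = -0.645497 ≠ 0

nonzero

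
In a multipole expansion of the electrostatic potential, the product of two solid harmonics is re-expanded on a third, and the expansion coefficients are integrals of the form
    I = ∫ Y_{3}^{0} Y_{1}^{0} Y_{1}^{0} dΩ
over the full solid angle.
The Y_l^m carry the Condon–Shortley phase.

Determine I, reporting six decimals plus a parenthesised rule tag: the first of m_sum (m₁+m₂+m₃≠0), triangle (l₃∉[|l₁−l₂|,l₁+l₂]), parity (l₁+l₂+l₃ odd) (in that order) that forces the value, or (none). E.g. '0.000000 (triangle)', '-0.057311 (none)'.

0.000000 (triangle)

triangle: need 2≤l₃≤4, have 1; I=0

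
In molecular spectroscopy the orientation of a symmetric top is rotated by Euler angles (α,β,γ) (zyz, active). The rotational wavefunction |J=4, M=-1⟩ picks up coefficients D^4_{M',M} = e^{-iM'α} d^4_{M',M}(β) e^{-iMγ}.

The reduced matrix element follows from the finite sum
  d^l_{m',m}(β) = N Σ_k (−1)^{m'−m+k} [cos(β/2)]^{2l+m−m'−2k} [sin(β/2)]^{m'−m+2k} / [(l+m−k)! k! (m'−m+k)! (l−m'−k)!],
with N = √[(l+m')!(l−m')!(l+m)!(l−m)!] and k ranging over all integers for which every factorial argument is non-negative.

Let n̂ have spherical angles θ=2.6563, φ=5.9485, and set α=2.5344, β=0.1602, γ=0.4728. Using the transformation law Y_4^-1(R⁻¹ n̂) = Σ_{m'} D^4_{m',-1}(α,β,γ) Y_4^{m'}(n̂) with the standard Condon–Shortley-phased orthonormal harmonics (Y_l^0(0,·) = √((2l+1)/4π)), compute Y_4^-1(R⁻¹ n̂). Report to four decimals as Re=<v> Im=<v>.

Need the full column D^4_{m',-1} for m'=−4..4 at α=2.5344, β=0.1602, γ=0.4728.
cos(β/2)=0.996794, sin(β/2)=0.080014
d^4_{-4,-1}: single k=3 term ⇒ +0.003772;  D = -0.001417-0.003496i
d^4_{-3,-1}: k∈[2..3] ⇒ +0.049847 -0.000535 = +0.049312;  D = -0.010858+0.048101i
d^4_{-2,-1}: k∈[1..3] ⇒ +0.331926 -0.010694 +0.000046 = +0.321278;  D = +0.236910-0.217010i
d^4_{-1,-1}: k∈[0..3] ⇒ +0.974636 -0.094202 +0.001214 -0.000003 = +0.881645;  D = -0.873695+0.118130i
d^4_{0,-1}: k∈[0..3] ⇒ -0.349881 +0.013527 -0.000087 +0.000000 = -0.336441;  D = -0.299532-0.153209i
d^4_{1,-1}: k∈[0..3] ⇒ +0.062801 -0.001214 +0.000004 -0.000000 = +0.061591;  D = -0.029030-0.054321i
d^4_{2,-1}: k∈[0..2] ⇒ -0.007129 +0.000069 -0.000000 = -0.007060;  D = +0.000820-0.007013i
d^4_{3,-1}: k∈[0..1] ⇒ +0.000535 -0.000002 = +0.000533;  D = +0.000353-0.000400i
d^4_{4,-1}: single k=0 term ⇒ -0.000024;  D = +0.000024-0.000006i
Y_4^{m'}(θ=2.6563,φ=5.9485) and Σ D·Y over m':
  (-0.0014-0.0035i)·(+0.0048+0.0204i)  (-0.0109+0.0481i)·(-0.0603-0.0948i)  (+0.2369-0.2170i)·(+0.2555+0.2022i)  (-0.8737+0.1181i)·(-0.4567-0.1588i)  (-0.2995-0.1532i)·(+0.1009+0.0000i)  (-0.0290-0.0543i)·(+0.4567-0.1588i)  (+0.0008-0.0070i)·(+0.2555-0.2022i)  (+0.0004-0.0004i)·(+0.0603-0.0948i)  (+0.0000-0.0000i)·(+0.0048-0.0204i)
Y_4^-1(R⁻¹ n̂) = +0.474120+0.037670i

Re=0.4741 Im=0.0377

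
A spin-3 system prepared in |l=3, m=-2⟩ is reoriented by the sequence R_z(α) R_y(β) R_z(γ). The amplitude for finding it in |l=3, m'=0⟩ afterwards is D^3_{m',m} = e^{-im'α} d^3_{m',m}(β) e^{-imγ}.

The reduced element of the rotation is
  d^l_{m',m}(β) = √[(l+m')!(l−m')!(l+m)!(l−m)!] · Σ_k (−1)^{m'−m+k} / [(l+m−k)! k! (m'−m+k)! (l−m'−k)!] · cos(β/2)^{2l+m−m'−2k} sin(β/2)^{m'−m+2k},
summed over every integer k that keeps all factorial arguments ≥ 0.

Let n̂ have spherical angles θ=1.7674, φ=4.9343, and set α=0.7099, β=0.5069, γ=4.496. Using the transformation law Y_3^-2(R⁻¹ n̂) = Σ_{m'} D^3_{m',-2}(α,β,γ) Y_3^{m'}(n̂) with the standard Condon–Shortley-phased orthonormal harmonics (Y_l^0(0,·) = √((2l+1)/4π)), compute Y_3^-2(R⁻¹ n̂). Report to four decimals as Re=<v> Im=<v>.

Need the full column D^3_{m',-2} for m'=−3..3 at α=0.7099, β=0.5069, γ=4.4960.
cos(β/2)=0.968053, sin(β/2)=0.250745
d^3_{-3,-2}: single k=1 term ⇒ +0.522161;  D = +0.065683-0.518013i
d^3_{-2,-2}: k∈[0..1] ⇒ +0.822991 -0.276078 = +0.546913;  D = -0.301446-0.456338i
d^3_{-1,-2}: k∈[0..1] ⇒ -0.674107 +0.090454 = -0.583653;  D = +0.561385+0.159681i
d^3_{0,-2}: k∈[0..1] ⇒ +0.302429 -0.020290 = +0.282138;  D = -0.256126+0.118327i
d^3_{1,-2}: k∈[0..1] ⇒ -0.090454 +0.003034 = -0.087419;  D = +0.036293-0.079530i
d^3_{2,-2}: k∈[0..1] ⇒ +0.018522 -0.000249 = +0.018274;  D = +0.005081+0.017553i
d^3_{3,-2}: single k=0 term ⇒ -0.002350;  D = -0.001967-0.001286i
Y_3^{m'}(θ=1.7674,φ=4.9343) and Σ D·Y over m':
  (+0.0657-0.5180i)·(-0.2431-0.3095i)  (-0.3014-0.4563i)·(+0.1734-0.0825i)  (+0.5614+0.1597i)·(-0.0565-0.2502i)  (-0.2561+0.1183i)·(+0.2048+0.0000i)  (+0.0363-0.0795i)·(+0.0565-0.2502i)  (+0.0051+0.0176i)·(+0.1734+0.0825i)  (-0.0020-0.0013i)·(+0.2431-0.3095i)
Y_3^-2(R⁻¹ n̂) = -0.329688-0.083739i

Re=-0.3297 Im=-0.0837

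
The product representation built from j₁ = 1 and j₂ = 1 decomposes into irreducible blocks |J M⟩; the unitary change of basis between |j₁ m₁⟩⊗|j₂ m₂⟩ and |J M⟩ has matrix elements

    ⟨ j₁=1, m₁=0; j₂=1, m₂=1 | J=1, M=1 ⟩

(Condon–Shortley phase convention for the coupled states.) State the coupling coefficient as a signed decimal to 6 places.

√[3·1!1!1!/4! · 1!1!2!0!2!0!] = √(1/2)
  +(−1)^1/∏(1,0,0,1,1,0)! = -1  (running -1)
⟨..|..⟩ = √(1/2)·(-1) = -0.707107

-0.707107  (= −√(1/2))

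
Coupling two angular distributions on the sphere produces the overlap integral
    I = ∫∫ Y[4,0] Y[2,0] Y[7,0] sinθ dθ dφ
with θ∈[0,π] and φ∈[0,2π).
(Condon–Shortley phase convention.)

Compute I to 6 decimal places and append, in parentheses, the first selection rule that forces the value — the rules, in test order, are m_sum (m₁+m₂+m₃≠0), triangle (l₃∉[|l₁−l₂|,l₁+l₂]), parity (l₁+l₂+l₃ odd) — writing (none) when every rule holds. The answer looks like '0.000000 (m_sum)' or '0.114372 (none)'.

0.000000 (triangle)

l₃=7 ∉ [2,6] — triangle fails ⇒ I = 0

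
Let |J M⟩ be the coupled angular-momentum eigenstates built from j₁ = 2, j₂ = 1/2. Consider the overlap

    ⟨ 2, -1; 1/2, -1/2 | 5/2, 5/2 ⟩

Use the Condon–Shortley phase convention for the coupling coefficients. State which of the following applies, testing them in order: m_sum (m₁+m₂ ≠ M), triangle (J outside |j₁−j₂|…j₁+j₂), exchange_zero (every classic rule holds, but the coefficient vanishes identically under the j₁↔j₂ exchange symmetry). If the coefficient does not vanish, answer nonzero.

m_sum

m-sum: m₁+m₂ = -1+(-1/2) = -3/2, M = 5/2  ✗ ⇒ coefficient is 0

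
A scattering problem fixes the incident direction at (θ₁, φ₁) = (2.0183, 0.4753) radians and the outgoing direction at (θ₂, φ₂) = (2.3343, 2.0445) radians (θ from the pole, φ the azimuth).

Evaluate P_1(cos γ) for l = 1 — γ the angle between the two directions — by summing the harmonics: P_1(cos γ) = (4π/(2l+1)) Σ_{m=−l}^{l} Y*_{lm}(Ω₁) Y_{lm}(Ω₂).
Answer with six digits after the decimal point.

0.300244

Term-by-term m-sum for l=1 (normalisation 4π/3 = 4.188790):
  m=-1: (0.27695 + 0.14253j) × (-0.11386 - 0.22211j) = 0.00012 - 0.07774j  (running Σ = 0.00012 - 0.07774j)
  m=0: (-0.21143 + 0.00000j) × (-0.33785 + 0.00000j) = 0.07143 + 0.00000j  (running Σ = 0.07155 - 0.07774j)
  m=1: (-0.27695 + 0.14253j) × (0.11386 - 0.22211j) = 0.00012 + 0.07774j  (running Σ = 0.07168 + 0.00000j)
Σ over m = 0.07168 + 0.00000j; ×(4π/3) → 0.30024 + 0.00000j. Real part: 0.300244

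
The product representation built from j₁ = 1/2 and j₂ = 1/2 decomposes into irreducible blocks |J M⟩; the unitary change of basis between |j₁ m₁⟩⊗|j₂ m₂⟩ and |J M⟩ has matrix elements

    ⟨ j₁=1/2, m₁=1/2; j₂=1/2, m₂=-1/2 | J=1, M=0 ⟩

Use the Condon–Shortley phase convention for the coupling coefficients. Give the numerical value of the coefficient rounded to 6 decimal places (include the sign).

triangle: 0!·1!·1!/3! = 1/6
(j±m)!: 1!·0!·0!·1!·1!·1! = 1
prefactor² = (2J+1)·Δ·N² = 1/2
  k=0: +1/(0!·0!·0!·0!·1!·1!) = 1
Σ = 1  ⇒  CG² = 1/2·1² = 1/2
CG = +√(1/2) = +0.707107

+0.707107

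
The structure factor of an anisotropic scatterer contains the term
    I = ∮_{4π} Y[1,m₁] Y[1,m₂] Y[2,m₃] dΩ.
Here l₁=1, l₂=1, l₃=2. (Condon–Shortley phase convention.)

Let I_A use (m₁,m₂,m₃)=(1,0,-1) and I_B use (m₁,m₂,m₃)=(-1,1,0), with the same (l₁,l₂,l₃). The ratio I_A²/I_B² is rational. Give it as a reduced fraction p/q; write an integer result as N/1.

3/1

l's match ⇒ only the (l;m) 3-j factors differ between A and B.
A: triangle coeff Δ(1,1,2) = 1/30; Σ_t [0,0]: t=0:+1/2 = 1/2; (3j)²=1/10 [(1 1 2; 1 0 -1)], sign=-1
B: triangle coeff Δ(1,1,2) = 1/30; Σ_t [0,0]: t=0:+1/4 = 1/4; (3j)²=1/30 [(1 1 2; -1 1 0)], sign=+1
I_A²/I_B² = (1/10)/(1/30) = 3/1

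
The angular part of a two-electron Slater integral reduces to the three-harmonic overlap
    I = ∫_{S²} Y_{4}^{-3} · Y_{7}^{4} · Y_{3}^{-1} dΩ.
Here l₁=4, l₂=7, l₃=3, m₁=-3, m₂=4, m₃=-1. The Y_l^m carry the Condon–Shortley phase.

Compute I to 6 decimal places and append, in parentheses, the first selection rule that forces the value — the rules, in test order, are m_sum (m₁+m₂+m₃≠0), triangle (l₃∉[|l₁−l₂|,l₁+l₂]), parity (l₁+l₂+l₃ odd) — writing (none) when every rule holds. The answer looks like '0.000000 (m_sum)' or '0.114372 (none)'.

Rules hold: Σm=0, L=14 even, 3≤3≤11.
N = 9·15·7 = 945
Δ = 8!·0!·6!/15! = 1/45045
Racah Σ t=4..4: t=4:+1/20736 = 1/20736
⇒ 3j(4 7 3; 0 0 0)² = 35/1287, sgn -1
Racah Σ t=7..7: t=7:−1/241920 = -1/241920
⇒ 3j(4 7 3; -3 4 -1)² = 2/91, sgn -1
4πI² = N·(3j₀)²·(3jₘ)² = 1050/1859
I = +1·√(0.56482/4π) = 0.21200691
No selection rule forces the value: the integral is nonzero (none).

0.212007 (none)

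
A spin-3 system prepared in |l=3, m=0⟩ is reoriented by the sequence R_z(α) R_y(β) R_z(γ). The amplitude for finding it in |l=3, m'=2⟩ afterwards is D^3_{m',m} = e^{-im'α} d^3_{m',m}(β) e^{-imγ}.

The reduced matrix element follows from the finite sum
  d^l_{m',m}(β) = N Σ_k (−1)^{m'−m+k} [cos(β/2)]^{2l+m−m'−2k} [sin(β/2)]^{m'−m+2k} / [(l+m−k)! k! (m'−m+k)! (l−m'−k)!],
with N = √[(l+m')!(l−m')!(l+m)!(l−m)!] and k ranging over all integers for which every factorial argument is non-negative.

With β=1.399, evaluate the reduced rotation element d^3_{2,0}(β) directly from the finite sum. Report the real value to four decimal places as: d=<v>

d^3_{2,0}(β=1.3990) via the finite sum:
Half-angle: c=0.765164, s=0.643835. N=√(120·1·6·6)=65.726707
Admissible k: 0..1 (factorial args all ≥0)
  k=0: (−1)^2·65.7267/(12)·0.7652^4·0.6438^2 = +0.778267
  k=1: (−1)^3·65.7267/(12)·0.7652^2·0.6438^4 = -0.551022
d^3_{2,0}(1.3990) = +0.778267 -0.551022 = +0.227245

d=0.2272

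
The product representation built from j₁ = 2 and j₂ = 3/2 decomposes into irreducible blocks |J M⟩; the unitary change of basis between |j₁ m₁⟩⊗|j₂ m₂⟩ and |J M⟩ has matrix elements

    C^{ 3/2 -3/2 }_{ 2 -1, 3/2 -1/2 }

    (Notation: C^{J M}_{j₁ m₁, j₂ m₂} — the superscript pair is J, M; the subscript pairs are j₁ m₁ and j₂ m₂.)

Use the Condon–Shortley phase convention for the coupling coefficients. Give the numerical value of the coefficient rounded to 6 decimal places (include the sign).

j₁+j₂−J=2  J+j₁−j₂=2  J−j₁+j₂=1  j₁+j₂+J+1=6
(j₁±m₁, j₂±m₂, J±M) = (1,3,1,2,0,3)
P² = 8/5
sum k=1..1:
  [1] −1/2 = -1/2
S = -1/2
C² = P²·S² = 2/5 ; C = -0.632456

-0.632456  (= −√(2/5))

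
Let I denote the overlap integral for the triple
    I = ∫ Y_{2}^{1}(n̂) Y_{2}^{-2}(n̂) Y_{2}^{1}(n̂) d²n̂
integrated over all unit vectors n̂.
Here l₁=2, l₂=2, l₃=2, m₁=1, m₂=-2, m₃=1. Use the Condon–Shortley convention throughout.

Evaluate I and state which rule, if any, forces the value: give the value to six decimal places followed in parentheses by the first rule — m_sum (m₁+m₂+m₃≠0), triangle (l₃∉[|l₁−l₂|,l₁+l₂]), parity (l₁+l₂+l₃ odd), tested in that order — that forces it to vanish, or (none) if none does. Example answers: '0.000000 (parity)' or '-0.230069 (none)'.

m-sum 0 ✓  L=6 even ✓  0≤2≤4 ✓
Π(2lᵢ+1) = 5×5×5 = 125
triangle coeff Δ(2,2,2) = 1/630
Σ_t [0,2]: t=0:+1/8 t=1:−1/1 t=2:+1/8 = -3/4
(3j)²=2/35 [(2 2 2; 0 0 0)], sign=-1
Σ_t [0,0]: t=0:+1/4 = 1/4
(3j)²=3/35 [(2 2 2; 1 -2 1)], sign=-1
⇒ 4πI² = 30/49
I = (+1)√(30/49/(4π)) = 0.22072812
No selection rule forces the value: the integral is nonzero (none).

0.220728 (none)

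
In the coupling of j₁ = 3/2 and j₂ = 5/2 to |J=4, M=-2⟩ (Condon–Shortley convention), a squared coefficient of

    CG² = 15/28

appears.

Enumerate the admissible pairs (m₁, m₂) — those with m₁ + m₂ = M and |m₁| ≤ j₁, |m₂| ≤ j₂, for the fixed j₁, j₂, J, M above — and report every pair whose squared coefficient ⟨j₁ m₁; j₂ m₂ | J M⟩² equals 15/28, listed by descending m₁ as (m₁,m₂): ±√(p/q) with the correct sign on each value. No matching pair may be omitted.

(-1/2,-3/2): +√(15/28)

Admissible pairs with m₁+m₂ = M = -2: (-3/2,-1/2), (-1/2,-3/2), (1/2,-5/2)
  (m₁,m₂)=(1/2,-5/2): CG² = 3/28, CG = +√(3/28)
  (m₁,m₂)=(-1/2,-3/2): CG² = 15/28, CG = +√(15/28)   ← matches the target
  (m₁,m₂)=(-3/2,-1/2): CG² = 5/14, CG = +√(5/14)
Pairs with CG² = 15/28: (-1/2,-3/2): +√(15/28)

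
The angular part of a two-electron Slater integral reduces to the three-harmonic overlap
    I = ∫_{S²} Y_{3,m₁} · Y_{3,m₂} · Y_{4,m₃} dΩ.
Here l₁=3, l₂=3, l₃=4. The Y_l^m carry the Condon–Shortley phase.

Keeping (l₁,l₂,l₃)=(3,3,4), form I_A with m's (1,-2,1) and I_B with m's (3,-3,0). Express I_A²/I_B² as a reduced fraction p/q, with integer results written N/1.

32/9

Same 3,3,4: normalisation and zero-m 3j drop out of the ratio.
A: Δ: 2! 4! 4! / 11! → 1/34650; sum: t=0:+1/48 t=1:−1/144 = 1/72; 3j²(3 3 4; 1 -2 1) = Δ·Π!·Σ² = 16/693  (sign -1)
B: Δ: 2! 4! 4! / 11! → 1/34650; sum: t=0:+1/1152 = 1/1152; 3j²(3 3 4; 3 -3 0) = Δ·Π!·Σ² = 1/154  (sign +1)
I_A²/I_B² = (16/693)/(1/154) = 32/9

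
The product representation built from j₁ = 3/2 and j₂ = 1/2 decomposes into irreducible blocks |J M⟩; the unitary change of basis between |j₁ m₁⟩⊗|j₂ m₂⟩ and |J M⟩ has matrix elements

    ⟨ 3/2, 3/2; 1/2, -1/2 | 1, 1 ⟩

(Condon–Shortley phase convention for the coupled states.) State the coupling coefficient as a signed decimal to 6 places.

√[3·1!2!0!/4! · 3!0!0!1!2!0!] = √(3)
  +(−1)^0/∏(0,1,0,0,2,0)! = 1/2  (running 1/2)
⟨..|..⟩ = √(3)·(1/2) = +0.866025

+√(3/4) ≈ +0.866025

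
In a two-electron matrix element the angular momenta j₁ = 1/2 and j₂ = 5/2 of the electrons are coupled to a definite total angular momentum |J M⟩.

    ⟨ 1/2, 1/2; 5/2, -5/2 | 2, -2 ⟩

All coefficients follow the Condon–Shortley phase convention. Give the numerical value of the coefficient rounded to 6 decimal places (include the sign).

+0.912871  (= +√(5/6))

√[5·1!0!4!/6! · 1!0!0!5!0!4!] = √(480)
  +(−1)^0/∏(0,1,0,0,0,4)! = 1/24  (running 1/24)
⟨..|..⟩ = √(480)·(1/24) = +0.912871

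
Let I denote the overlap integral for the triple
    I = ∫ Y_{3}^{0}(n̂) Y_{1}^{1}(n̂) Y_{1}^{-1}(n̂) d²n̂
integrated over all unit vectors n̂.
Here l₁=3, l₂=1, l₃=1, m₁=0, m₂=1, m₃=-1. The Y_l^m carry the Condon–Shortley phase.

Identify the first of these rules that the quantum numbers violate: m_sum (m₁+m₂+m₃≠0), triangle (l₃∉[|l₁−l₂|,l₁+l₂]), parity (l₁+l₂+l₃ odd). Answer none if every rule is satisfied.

triangle

Σmᵢ = 0  ✓
l₃∈[|l₁−l₂|,l₁+l₂]=[2,4] required, l₃=1 fails  ✗
Σlᵢ = 5 ⇒ odd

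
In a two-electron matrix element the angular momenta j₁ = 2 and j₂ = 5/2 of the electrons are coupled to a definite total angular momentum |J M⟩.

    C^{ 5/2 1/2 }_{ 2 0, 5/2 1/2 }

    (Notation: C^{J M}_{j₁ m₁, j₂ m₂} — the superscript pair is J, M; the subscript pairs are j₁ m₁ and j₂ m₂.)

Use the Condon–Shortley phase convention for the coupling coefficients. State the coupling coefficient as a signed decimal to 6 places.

√[6·2!2!3!/8! · 2!2!3!2!3!2!] = √(72/35)
  +(−1)^0/∏(0,2,2,3,0,0)! = 1/24  (running 1/24)
  +(−1)^1/∏(1,1,1,2,1,1)! = -1/2  (running -11/24)
  +(−1)^2/∏(2,0,0,1,2,2)! = 1/8  (running -1/3)
⟨..|..⟩ = √(72/35)·(-1/3) = -0.478091

-0.478091  (= −√(8/35))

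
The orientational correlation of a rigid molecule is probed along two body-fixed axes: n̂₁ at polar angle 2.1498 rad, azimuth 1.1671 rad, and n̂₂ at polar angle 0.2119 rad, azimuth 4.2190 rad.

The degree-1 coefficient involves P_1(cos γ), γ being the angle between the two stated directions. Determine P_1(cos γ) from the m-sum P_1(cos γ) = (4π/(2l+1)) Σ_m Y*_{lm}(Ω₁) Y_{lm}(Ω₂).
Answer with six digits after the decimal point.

-0.710281

Expand P_1 via completeness: Σ_{m} conj(Y_{1,m}) at Ω₁ times Y_{1,m} at Ω₂ —
  term(m=-1) = (-0.020928, -0.001882)   from Y*(Ω₁)=(0.113596, 0.265936), Y(Ω₂)=(-0.034414, 0.063997)
  term(m=+0) = (-0.127710, -0.000000)   from Y*(Ω₁)=(-0.267359, -0.000000), Y(Ω₂)=(0.477674, 0.000000)
  term(m=+1) = (-0.020928, 0.001882)   from Y*(Ω₁)=(-0.113596, 0.265936), Y(Ω₂)=(0.034414, 0.063997)
Accumulated sum (-0.169567, 0.000000); after 4π/(2l+1) scaling, (-0.710281, 0.000000) ⇒ P_1 = -0.710281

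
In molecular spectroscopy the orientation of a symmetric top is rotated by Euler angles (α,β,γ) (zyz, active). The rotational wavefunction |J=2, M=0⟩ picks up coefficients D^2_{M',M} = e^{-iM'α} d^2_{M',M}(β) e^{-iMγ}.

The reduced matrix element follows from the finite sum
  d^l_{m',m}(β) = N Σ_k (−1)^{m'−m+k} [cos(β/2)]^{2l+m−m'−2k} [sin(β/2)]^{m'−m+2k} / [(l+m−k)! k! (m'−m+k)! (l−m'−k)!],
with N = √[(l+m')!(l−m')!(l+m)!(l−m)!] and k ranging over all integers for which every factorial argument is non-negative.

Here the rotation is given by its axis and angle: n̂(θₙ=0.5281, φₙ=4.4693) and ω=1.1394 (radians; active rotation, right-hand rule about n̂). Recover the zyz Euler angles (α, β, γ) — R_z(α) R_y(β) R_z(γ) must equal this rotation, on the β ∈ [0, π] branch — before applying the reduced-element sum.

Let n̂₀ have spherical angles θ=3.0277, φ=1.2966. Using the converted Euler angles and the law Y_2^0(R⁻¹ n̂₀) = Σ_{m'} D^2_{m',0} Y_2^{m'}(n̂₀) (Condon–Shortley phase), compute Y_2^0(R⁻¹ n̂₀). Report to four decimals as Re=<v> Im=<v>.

Re=0.4125 Im=0.0000

Axis–angle → zyz. n̂ = (sinθₙcosφₙ, sinθₙsinφₙ, cosθₙ) = (-0.121288, -0.489078, +0.863766), ω = 1.1394.
R = I cosω + sinω [n̂]ₓ + (1−cosω) n̂n̂ᵀ gives
  R = [+0.426699, -0.750115, -0.505228; +0.819146, +0.557319, -0.135630; +0.383312, -0.355982, +0.852261]
β = atan2(√(R₁₃²+R₂₃²), R₃₃) = 0.550504; α = atan2(R₂₃, R₁₃) mod 2π = 3.403863; γ = atan2(R₃₂, −R₃₁) mod 2π = 3.890041
Need the full column D^2_{m',0} for m'=−2..2 at α=3.4039, β=0.5505, γ=3.8900.
cos(β/2)=0.962357, sin(β/2)=0.271790
d^2_{-2,0}: single k=2 term ⇒ +0.167577;  D = +0.145047+0.083925i
d^2_{-1,0}: k∈[1..2] ⇒ +0.593358 -0.047327 = +0.546031;  D = -0.527359-0.141571i
d^2_{0,0}: k∈[0..2] ⇒ +0.857718 -0.273651 +0.005457 = +0.589523;  D = +0.589523+0.000000i
d^2_{1,0}: k∈[0..1] ⇒ -0.593358 +0.047327 = -0.546031;  D = +0.527359-0.141571i
d^2_{2,0}: single k=0 term ⇒ +0.167577;  D = +0.145047-0.083925i
Y_2^{m'}(θ=3.0277,φ=1.2966) and Σ D·Y over m':
  (+0.1450+0.0839i)·(-0.0043-0.0026i)  (-0.5274-0.1416i)·(-0.0236+0.0840i)  (+0.5895+0.0000i)·(+0.6186+0.0000i)  (+0.5274-0.1416i)·(+0.0236+0.0840i)  (+0.1450-0.0839i)·(-0.0043+0.0026i)
Y_2^0(R⁻¹ n̂) = +0.412545-0.000000i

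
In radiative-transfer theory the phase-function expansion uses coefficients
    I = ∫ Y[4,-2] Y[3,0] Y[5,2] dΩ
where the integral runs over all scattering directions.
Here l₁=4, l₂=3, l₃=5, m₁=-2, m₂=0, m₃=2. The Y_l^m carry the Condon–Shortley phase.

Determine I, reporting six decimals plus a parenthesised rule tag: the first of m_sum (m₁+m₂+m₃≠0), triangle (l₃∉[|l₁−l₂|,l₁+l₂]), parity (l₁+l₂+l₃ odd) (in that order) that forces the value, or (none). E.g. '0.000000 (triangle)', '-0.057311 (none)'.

0.022664 (none)

Checks pass: Σm=0; 12 even; l₃=5∈[1,7].
(2·4+1)(2·3+1)(2·5+1) = 693
Δ: 2! 6! 4! / 13! → 1/180180
sum: t=0:+1/576 t=1:−1/144 t=2:+1/576 = -1/288
3j²(4 3 5; 0 0 0) = Δ·Π!·Σ² = 20/1001  (sign +1)
sum: t=0:+1/8640 t=1:−1/480 t=2:+1/576 = -1/4320
3j²(4 3 5; -2 0 2) = Δ·Π!·Σ² = 1/2145  (sign +1)
combine: 4πI² = 693·20/1001·1/2145 = 12/1859
take √, sign +1: I = 0.02266449
No selection rule forces the value: the integral is nonzero (none).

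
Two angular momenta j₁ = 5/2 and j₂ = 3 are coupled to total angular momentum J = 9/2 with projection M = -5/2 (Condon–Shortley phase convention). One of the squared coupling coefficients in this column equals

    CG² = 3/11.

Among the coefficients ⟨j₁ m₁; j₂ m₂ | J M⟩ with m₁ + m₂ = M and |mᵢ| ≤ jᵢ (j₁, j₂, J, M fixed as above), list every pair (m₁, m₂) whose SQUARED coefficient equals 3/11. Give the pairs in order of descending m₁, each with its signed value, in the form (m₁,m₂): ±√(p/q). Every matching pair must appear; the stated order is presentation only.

(1/2,-3): +√(3/11)

Admissible pairs with m₁+m₂ = M = -5/2: (-5/2,0), (-3/2,-1), (-1/2,-2), (1/2,-3)
  (m₁,m₂)=(1/2,-3): CG² = 3/11, CG = +√(3/11)   ← matches the target
  (m₁,m₂)=(-1/2,-2): CG² = 49/198, CG = +√(49/198)
  (m₁,m₂)=(-3/2,-1): CG² = 10/99, CG = −√(10/99)
  (m₁,m₂)=(-5/2,0): CG² = 25/66, CG = −√(25/66)
Pairs with CG² = 3/11: (1/2,-3): +√(3/11)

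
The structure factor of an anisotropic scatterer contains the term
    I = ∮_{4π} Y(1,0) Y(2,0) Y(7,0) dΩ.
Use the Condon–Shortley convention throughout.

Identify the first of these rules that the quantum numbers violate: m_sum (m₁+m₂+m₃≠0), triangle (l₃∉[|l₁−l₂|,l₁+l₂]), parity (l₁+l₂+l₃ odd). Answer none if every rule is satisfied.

triangle

azimuthal sum: 0 + 0 + 0 = 0  ✓
l₃ must lie in [1,3]; have l₃=7  ✗
L = 1 + 2 + 7 = 10 (even)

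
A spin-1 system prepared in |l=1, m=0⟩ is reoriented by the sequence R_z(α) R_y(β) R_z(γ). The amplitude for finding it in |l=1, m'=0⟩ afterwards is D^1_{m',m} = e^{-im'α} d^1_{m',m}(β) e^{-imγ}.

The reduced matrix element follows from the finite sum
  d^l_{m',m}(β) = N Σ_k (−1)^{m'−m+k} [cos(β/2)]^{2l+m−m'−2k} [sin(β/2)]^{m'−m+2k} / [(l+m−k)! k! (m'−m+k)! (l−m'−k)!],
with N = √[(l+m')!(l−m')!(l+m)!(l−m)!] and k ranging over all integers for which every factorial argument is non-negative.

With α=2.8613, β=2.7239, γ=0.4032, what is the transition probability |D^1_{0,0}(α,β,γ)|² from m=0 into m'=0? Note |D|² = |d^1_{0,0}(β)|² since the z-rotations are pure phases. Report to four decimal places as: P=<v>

P=0.8354

Split into d^1_{0,0}(β=2.7239) × two z-phases.
With c≡cos(β/2)=0.207331 and s≡sin(β/2)=0.978271, N=[1·1·1·1]^{1/2}=1.000000
The bounds max(0,m−m')=0 and min(l+m,l−m')=1 give 2 terms
  k=0: (−1)^0·1.0000/(1)·0.2073^2·0.9783^0 = +0.042986
  k=1: (−1)^1·1.0000/(1)·0.2073^0·0.9783^2 = -0.957014
d^1_{0,0}(2.7239) = +0.042986 -0.957014 = -0.914027
|D^1_{0,0}|² = |d^1_{0,0}(β)|² = (-0.914027)² = 0.835446 (the z-rotation phases have unit modulus)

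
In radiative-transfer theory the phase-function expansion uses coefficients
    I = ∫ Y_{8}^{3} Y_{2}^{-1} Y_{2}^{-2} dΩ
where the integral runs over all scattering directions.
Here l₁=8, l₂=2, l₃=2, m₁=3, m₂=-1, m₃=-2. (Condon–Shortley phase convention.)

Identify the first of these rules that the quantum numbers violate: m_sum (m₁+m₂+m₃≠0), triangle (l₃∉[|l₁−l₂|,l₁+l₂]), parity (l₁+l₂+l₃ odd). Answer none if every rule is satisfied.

triangle

Σmᵢ = 0  ✓
l₃∈[|l₁−l₂|,l₁+l₂]=[6,10] required, l₃=2 fails  ✗
Σlᵢ = 12 ⇒ even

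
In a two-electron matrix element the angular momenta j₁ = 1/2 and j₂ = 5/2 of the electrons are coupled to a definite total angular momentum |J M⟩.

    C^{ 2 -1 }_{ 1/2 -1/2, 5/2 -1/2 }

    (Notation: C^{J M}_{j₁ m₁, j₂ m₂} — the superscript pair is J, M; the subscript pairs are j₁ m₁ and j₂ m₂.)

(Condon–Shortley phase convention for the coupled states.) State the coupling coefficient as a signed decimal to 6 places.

−√(1/3) = -0.577350

√[5·1!0!4!/6! · 0!1!2!3!1!3!] = √(12)
  +(−1)^1/∏(1,0,0,1,0,3)! = -1/6  (running -1/6)
⟨..|..⟩ = √(12)·(-1/6) = -0.577350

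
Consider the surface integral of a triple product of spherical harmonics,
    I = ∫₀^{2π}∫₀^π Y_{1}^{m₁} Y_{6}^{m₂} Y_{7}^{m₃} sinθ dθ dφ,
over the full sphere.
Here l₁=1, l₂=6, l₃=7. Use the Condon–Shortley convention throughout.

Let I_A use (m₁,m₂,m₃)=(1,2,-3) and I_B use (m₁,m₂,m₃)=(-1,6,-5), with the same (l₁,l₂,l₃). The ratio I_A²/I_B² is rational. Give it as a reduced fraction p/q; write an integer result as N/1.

Shared (l₁,l₂,l₃)=(1,6,7): N and (l;000)² cancel in I_A²/I_B².
A: Δ = 0!·2!·12!/15! = 1/1365; Racah Σ t=0..0: t=0:+1/1935360 = 1/1935360; ⇒ 3j(1 6 7; 1 2 -3)² = 3/91, sgn +1
B: Δ = 0!·2!·12!/15! = 1/1365; Racah Σ t=0..0: t=0:+1/958003200 = 1/958003200; ⇒ 3j(1 6 7; -1 6 -5)² = 1/1365, sgn +1
I_A²/I_B² = (3/91)/(1/1365) = 45/1

45/1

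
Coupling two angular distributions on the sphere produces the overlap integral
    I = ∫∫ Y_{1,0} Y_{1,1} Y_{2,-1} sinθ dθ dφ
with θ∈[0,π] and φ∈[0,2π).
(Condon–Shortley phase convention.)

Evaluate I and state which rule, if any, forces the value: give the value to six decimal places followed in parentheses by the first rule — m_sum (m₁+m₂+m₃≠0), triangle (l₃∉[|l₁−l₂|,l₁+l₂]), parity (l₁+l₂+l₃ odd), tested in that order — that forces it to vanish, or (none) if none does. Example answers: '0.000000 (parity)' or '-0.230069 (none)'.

-0.218510 (none)

Rules hold: Σm=0, L=4 even, 0≤2≤2.
N = 3·3·5 = 45
Δ = 0!·2!·2!/5! = 1/30
Racah Σ t=0..0: t=0:+1/1 = 1/1
⇒ 3j(1 1 2; 0 0 0)² = 2/15, sgn +1
Racah Σ t=0..0: t=0:+1/2 = 1/2
⇒ 3j(1 1 2; 0 1 -1)² = 1/10, sgn -1
4πI² = N·(3j₀)²·(3jₘ)² = 3/5
I = -1·√(0.6/4π) = -0.21850969
No selection rule forces the value: the integral is nonzero (none).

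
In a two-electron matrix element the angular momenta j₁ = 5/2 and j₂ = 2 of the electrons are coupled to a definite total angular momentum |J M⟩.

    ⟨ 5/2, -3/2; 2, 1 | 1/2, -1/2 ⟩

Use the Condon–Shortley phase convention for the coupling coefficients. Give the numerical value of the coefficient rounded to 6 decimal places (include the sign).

j₁+j₂−J=4  J+j₁−j₂=1  J−j₁+j₂=0  j₁+j₂+J+1=6
(j₁±m₁, j₂±m₂, J±M) = (1,4,3,1,0,1)
P² = 48/5
sum k=3..3:
  [3] −1/6 = -1/6
S = -1/6
C² = P²·S² = 4/15 ; C = -0.516398

−√(4/15) ≈ -0.516398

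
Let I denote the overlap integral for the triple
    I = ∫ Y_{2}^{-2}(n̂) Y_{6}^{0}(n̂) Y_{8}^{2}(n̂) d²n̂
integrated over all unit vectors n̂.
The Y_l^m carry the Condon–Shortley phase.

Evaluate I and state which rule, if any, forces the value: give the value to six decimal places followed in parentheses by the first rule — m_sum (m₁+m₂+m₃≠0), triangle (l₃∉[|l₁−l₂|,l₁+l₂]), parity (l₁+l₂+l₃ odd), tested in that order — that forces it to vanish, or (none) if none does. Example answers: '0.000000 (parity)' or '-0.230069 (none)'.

0.122977 (none)

Checks pass: Σm=0; 16 even; l₃=8∈[4,8].
(2·2+1)(2·6+1)(2·8+1) = 1105
Δ: 0! 4! 12! / 17! → 1/30940
sum: t=0:+1/2073600 = 1/2073600
3j²(2 6 8; 0 0 0) = Δ·Π!·Σ² = 28/1105  (sign +1)
sum: t=0:+1/12441600 = 1/12441600
3j²(2 6 8; -2 0 2) = Δ·Π!·Σ² = 3/442  (sign +1)
combine: 4πI² = 1105·28/1105·3/442 = 42/221
take √, sign +1: I = 0.12297691
No selection rule forces the value: the integral is nonzero (none).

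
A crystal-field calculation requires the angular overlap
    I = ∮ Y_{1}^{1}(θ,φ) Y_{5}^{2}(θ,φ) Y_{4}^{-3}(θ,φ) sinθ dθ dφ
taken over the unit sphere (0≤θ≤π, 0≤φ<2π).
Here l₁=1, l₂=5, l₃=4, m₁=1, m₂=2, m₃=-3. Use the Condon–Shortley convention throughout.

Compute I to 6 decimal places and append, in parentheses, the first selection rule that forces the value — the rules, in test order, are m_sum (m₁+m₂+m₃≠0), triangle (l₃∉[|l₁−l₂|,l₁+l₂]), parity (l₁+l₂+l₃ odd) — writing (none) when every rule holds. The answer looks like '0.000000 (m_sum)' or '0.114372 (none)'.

m-sum 0 ✓  L=10 even ✓  4≤4≤6 ✓
Π(2lᵢ+1) = 3×11×9 = 297
triangle coeff Δ(1,5,4) = 1/495
Σ_t [1,1]: t=1:−1/576 = -1/576
(3j)²=5/99 [(1 5 4; 0 0 0)], sign=-1
Σ_t [0,0]: t=0:+1/10080 = 1/10080
(3j)²=1/165 [(1 5 4; 1 2 -3)], sign=-1
⇒ 4πI² = 1/11
I = (+1)√(1/11/(4π)) = 0.08505478
No selection rule forces the value: the integral is nonzero (none).

0.085055 (none)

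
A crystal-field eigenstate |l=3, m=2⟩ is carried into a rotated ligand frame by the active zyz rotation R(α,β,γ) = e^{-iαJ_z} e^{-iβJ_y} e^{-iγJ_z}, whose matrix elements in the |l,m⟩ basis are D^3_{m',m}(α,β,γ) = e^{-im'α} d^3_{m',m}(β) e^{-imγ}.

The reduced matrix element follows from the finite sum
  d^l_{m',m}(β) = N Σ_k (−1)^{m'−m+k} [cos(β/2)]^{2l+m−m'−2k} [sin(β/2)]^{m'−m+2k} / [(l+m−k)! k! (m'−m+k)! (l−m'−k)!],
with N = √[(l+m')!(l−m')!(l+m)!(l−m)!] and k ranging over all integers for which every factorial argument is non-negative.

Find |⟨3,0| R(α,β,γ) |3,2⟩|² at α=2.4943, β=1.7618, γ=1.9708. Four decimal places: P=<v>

P=0.0628

First d^3_{0,2}(β=1.7618), then the phase factors e^{-i(0)α} and e^{-i(2)γ}:
c=cos(1.761800/2)=0.636457, s=sin(1.761800/2)=0.771312; N=√[6·6·120·1]=65.726707
k∈{2,3} keeps every argument non-negative
  k=2: (−1)^0·65.7267/(12)·0.6365^4·0.7713^2 = +0.534685
  k=3: (−1)^1·65.7267/(12)·0.6365^2·0.7713^4 = -0.785271
d^3_{0,2}(1.7618) = +0.534685 -0.785271 = -0.250586
|D^3_{0,2}|² = |d^3_{0,2}(β)|² = (-0.250586)² = 0.062793 (the z-rotation phases have unit modulus)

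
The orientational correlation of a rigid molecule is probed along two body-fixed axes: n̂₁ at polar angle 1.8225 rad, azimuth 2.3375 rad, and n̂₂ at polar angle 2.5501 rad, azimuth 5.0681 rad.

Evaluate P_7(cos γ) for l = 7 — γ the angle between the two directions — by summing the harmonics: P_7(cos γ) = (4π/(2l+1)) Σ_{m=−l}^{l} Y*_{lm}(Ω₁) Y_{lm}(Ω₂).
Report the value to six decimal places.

Summing Y*_{l m}(θ₁,φ₁)·Y_{l m}(θ₂,φ₂) over m ∈ [−7, 7]; prefactor 4π/(2·7+1) = 0.837758:
  m=-7: (-0.317046, -0.243297) × (-0.005083, 0.006663) = (0.003233, -0.000876)  (running Σ = (0.003233, -0.000876))
  m=-6: (-0.043041, -0.382115) × (-0.024934, -0.039465) = (-0.014007, 0.011226)  (running Σ = (-0.010774, 0.010350))
  m=-5: (-0.038626, 0.046617) × (0.154015, -0.032467) = (-0.004435, 0.008434)  (running Σ = (-0.015210, 0.018784))
  m=-4: (-0.351750, 0.026352) × (-0.051723, 0.347036) = (0.009048, -0.123433)  (running Σ = (-0.006162, -0.104649))
  m=-3: (-0.040740, -0.036409) × (-0.427048, -0.235333) = (0.008830, 0.025136)  (running Σ = (0.002668, -0.079513))
  m=-2: (0.011923, 0.318750) × (0.217230, -0.187253) = (0.062277, 0.067009)  (running Σ = (0.064945, -0.012504))
  m=-1: (-0.067452, 0.070022) × (-0.082461, -0.221960) = (0.021104, 0.009197)  (running Σ = (0.086050, -0.003306))
  m=0: (0.306544, -0.000000) × (0.375840, 0.000000) = (0.115211, 0.000000)  (running Σ = (0.201261, -0.003306))
  m=1: (0.067452, 0.070022) × (0.082461, -0.221960) = (0.021104, -0.009197)  (running Σ = (0.222365, -0.012504))
  m=2: (0.011923, -0.318750) × (0.217230, 0.187253) = (0.062277, -0.067009)  (running Σ = (0.284642, -0.079513))
  m=3: (0.040740, -0.036409) × (0.427048, -0.235333) = (0.008830, -0.025136)  (running Σ = (0.293472, -0.104649))
  m=4: (-0.351750, -0.026352) × (-0.051723, -0.347036) = (0.009048, 0.123433)  (running Σ = (0.302520, 0.018784))
  m=5: (0.038626, 0.046617) × (-0.154015, -0.032467) = (-0.004435, -0.008434)  (running Σ = (0.298085, 0.010350))
  m=6: (-0.043041, 0.382115) × (-0.024934, 0.039465) = (-0.014007, -0.011226)  (running Σ = (0.284078, -0.000876))
  m=7: (0.317046, -0.243297) × (0.005083, 0.006663) = (0.003233, 0.000876)  (running Σ = (0.287311, 0.000000))
Total Σ_m = (0.287311, 0.000000). Multiply by 0.837758: (0.240697, 0.000000). P_7(cos γ) = 0.240697

0.240697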